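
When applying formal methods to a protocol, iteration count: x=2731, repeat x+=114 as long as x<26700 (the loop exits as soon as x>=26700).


Step 1: x goes from 2731 toward 26700 by 114; the body runs while x<26700, so iterations = ceil((bound-start)/step)
Step 2: Distance=23969
Step 3: ceil(23969/114)=211

211


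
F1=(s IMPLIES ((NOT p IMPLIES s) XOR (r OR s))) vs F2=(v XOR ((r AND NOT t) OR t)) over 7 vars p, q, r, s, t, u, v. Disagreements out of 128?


F1 = (s IMPLIES ((NOT p IMPLIES s) XOR (r OR s)))
F2 = (v XOR ((r AND NOT t) OR t))
Evaluate both on each of 128 rows (bits = p,q,r,s,t,u,v):
  row 0 [0000000]: F1=1 F2=0 (differ) -> 1
  row 1 [0000001]: F1=1 F2=1 -> 0
  row 2 [0000010]: F1=1 F2=0 (differ) -> 1
  row 3 [0000011]: F1=1 F2=1 -> 0
  row 4 [0000100]: F1=1 F2=1 -> 0
  (every remaining row is evaluated the same way; all 128 results are listed next)
Full result column, 8 rows per line (p,q,r,s fixed per line; t,u,v runs 000..111 left to right):
  rows 0-7 [p,q,r,s=0000]: 10100101  (ones: 4)
  rows 8-15 [p,q,r,s=0001]: 01011010  (ones: 4)
  rows 16-23 [p,q,r,s=0010]: 01010101  (ones: 4)
  rows 24-31 [p,q,r,s=0011]: 10101010  (ones: 4)
  rows 32-39 [p,q,r,s=0100]: 10100101  (ones: 4)
  rows 40-47 [p,q,r,s=0101]: 01011010  (ones: 4)
  rows 48-55 [p,q,r,s=0110]: 01010101  (ones: 4)
  rows 56-63 [p,q,r,s=0111]: 10101010  (ones: 4)
  rows 64-71 [p,q,r,s=1000]: 10100101  (ones: 4)
  rows 72-79 [p,q,r,s=1001]: 01011010  (ones: 4)
  rows 80-87 [p,q,r,s=1010]: 01010101  (ones: 4)
  rows 88-95 [p,q,r,s=1011]: 10101010  (ones: 4)
  rows 96-103 [p,q,r,s=1100]: 10100101  (ones: 4)
  rows 104-111 [p,q,r,s=1101]: 01011010  (ones: 4)
  rows 112-119 [p,q,r,s=1110]: 01010101  (ones: 4)
  rows 120-127 [p,q,r,s=1111]: 10101010  (ones: 4)
Disagreements = 4+4+4+4+4+4+4+4+4+4+4+4+4+4+4+4 = 64

64


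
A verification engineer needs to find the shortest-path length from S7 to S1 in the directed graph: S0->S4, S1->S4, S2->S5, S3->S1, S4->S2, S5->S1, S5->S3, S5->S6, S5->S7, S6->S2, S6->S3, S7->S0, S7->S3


BFS layer-by-layer from S7:
  dist 0: {S7}
  dist 1: {S0, S3}
  dist 2: {S1, S4}
  -> S1 reached at distance 2
Shortest path length = 2

2


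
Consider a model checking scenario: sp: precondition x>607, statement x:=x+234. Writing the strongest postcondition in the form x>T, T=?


Formula: sp(P, x:=E) = exists old_x. (x = E[old_x/x]) AND P[old_x/x] (old_x is the value of x before the assignment; eliminate old_x by solving x = E[old_x/x] for old_x)
Step 1: Precondition P: x>607, i.e. old_x > 607
Step 2: Assignment gives x = old_x + 234, so old_x = x - 234
Step 3: Substitute into P: x - 234 > 607
Step 4: Simplify: x > 607+234 = 841

841


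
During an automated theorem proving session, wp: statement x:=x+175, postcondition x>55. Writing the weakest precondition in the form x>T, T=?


Formula: wp(x:=E, P) = P[E/x] (substitute E for x in postcondition)
Step 1: Postcondition: x>55
Step 2: Substitute x+175 for x: x+175>55
Step 3: Solve for x: x > 55-175 = -120

-120


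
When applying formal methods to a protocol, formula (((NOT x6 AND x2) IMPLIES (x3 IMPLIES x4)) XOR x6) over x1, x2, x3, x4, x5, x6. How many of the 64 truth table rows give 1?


Formula: (((NOT x6 AND x2) IMPLIES (x3 IMPLIES x4)) XOR x6) over 6 vars (64 rows)
Evaluate each row (x1, x2, x3, x4, x5, x6 as bits, MSB first):
  row 0 [000000]: (((NOT 0 AND 0) IMPLIES (0 IMPLIES 0)) XOR 0) -> 1
  row 1 [000001]: (((NOT 1 AND 0) IMPLIES (0 IMPLIES 0)) XOR 1) -> 0
  row 2 [000010]: (((NOT 0 AND 0) IMPLIES (0 IMPLIES 0)) XOR 0) -> 1
  row 3 [000011]: (((NOT 1 AND 0) IMPLIES (0 IMPLIES 0)) XOR 1) -> 0
  row 4 [000100]: (((NOT 0 AND 0) IMPLIES (0 IMPLIES 1)) XOR 0) -> 1
  (every remaining row is evaluated the same way; all 64 results are listed next)
Full result column, 8 rows per line (x1,x2,x3 fixed per line; x4,x5,x6 runs 000..111 left to right):
  rows 0-7 [x1,x2,x3=000]: 10101010  (ones: 4)
  rows 8-15 [x1,x2,x3=001]: 10101010  (ones: 4)
  rows 16-23 [x1,x2,x3=010]: 10101010  (ones: 4)
  rows 24-31 [x1,x2,x3=011]: 00001010  (ones: 2)
  rows 32-39 [x1,x2,x3=100]: 10101010  (ones: 4)
  rows 40-47 [x1,x2,x3=101]: 10101010  (ones: 4)
  rows 48-55 [x1,x2,x3=110]: 10101010  (ones: 4)
  rows 56-63 [x1,x2,x3=111]: 00001010  (ones: 2)
Count of 1-rows = 4+4+4+2+4+4+4+2 = 28

28


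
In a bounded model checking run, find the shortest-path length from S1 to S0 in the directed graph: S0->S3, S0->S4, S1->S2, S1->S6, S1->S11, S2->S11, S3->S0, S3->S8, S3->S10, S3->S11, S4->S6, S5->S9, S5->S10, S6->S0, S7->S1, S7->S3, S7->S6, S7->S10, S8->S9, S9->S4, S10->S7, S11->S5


BFS layer-by-layer from S1:
  dist 0: {S1}
  dist 1: {S2, S6, S11}
  dist 2: {S0, S5}
  -> S0 reached at distance 2
Shortest path length = 2

2


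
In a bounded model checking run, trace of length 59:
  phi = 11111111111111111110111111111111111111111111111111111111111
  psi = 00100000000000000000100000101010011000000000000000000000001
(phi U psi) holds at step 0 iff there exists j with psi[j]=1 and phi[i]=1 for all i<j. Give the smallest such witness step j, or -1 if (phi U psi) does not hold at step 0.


(phi U psi) at 0: need smallest j with psi[j]=1 and phi[i]=1 for all i in [0,j).
Scan from step 0:
  step 0: phi=1, psi=0 -> continue
  step 1: phi=1, psi=0 -> continue
  step 2: psi=1 and phi held for [0,2) -> witness found
Witness step = 2

2


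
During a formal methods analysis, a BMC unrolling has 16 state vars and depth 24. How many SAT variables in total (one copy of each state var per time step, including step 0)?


BMC unrolls to depth k, creating one copy of each state var for steps 0..k.
Step count = 24 + 1 = 25 (steps 0 through 24)
Vars per step = 16
Total = 16 * 25 = 400

400


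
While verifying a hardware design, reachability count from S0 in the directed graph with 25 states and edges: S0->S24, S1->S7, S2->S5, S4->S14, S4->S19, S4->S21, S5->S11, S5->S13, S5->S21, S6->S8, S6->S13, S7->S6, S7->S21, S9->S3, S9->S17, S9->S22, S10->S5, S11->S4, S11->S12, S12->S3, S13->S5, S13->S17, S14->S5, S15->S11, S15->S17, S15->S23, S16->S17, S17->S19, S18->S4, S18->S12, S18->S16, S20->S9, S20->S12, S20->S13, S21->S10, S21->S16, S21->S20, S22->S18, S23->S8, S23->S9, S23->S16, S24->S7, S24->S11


BFS from S0:
  layer 0: {S0}
  layer 1: {S24}
  layer 2: {S7, S11}
  layer 3: {S4, S6, S12, S21}
  layer 4: {S3, S8, S10, S13, S14, S16, S19, S20}
  layer 5: {S5, S9, S17}
  layer 6: {S22}
  layer 7: {S18}
Reachable set: {S0, S3, S4, S5, S6, S7, S8, S9, S10, S11, S12, S13, S14, S16, S17, S18, S19, S20, S21, S22, S24}
Count = 21

21


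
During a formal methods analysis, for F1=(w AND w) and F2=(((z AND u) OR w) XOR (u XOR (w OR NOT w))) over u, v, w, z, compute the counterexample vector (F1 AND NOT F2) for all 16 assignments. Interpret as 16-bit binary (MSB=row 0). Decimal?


F1 = (w AND w)
F2 = (((z AND u) OR w) XOR (u XOR (w OR NOT w)))
Counterexample to F1=>F2 is where F1=1 and F2=0.
Evaluate each row (bits = u,v,w,z, MSB first):
  row 0 [0000]: F1=0 F2=1 -> F1&~F2 -> 0
  row 1 [0001]: F1=0 F2=1 -> F1&~F2 -> 0
  row 2 [0010]: F1=1 F2=0 -> F1&~F2 -> 1
  row 3 [0011]: F1=1 F2=0 -> F1&~F2 -> 1
  row 4 [0100]: F1=0 F2=1 -> F1&~F2 -> 0
  row 5 [0101]: F1=0 F2=1 -> F1&~F2 -> 0
  row 6 [0110]: F1=1 F2=0 -> F1&~F2 -> 1
  row 7 [0111]: F1=1 F2=0 -> F1&~F2 -> 1
  row 8 [1000]: F1=0 F2=0 -> F1&~F2 -> 0
  row 9 [1001]: F1=0 F2=1 -> F1&~F2 -> 0
  row 10 [1010]: F1=1 F2=1 -> F1&~F2 -> 0
  row 11 [1011]: F1=1 F2=1 -> F1&~F2 -> 0
  row 12 [1100]: F1=0 F2=0 -> F1&~F2 -> 0
  row 13 [1101]: F1=0 F2=1 -> F1&~F2 -> 0
  row 14 [1110]: F1=1 F2=1 -> F1&~F2 -> 0
  row 15 [1111]: F1=1 F2=1 -> F1&~F2 -> 0
Full result column, 4 rows per line (u,v fixed per line; w,z runs 00..11 left to right):
  rows 0-3 [u,v=00]: 0011  = hex 3
  rows 4-7 [u,v=01]: 0011  = hex 3
  rows 8-11 [u,v=10]: 0000  = hex 0
  rows 12-15 [u,v=11]: 0000  = hex 0
Counterexample vector (row 0 .. row 15) = 0011001100000000
Output column grouped in 4s = 0011 0011 0000 0000 = 0x3300
Convert to decimal digit by digit (value = value*16 + digit):
  3 -> 3
  3*16 + 3 = 51
  51*16 + 0 = 816
  816*16 + 0 = 13056
Decimal = 13056

13056


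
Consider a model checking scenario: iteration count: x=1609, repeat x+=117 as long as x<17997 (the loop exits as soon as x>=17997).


Step 1: x goes from 1609 toward 17997 by 117; the body runs while x<17997, so iterations = ceil((bound-start)/step)
Step 2: Distance=16388
Step 3: ceil(16388/117)=141

141


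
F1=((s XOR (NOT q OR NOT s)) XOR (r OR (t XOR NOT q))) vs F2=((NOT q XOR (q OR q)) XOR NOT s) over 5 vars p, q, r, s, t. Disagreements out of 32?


F1 = ((s XOR (NOT q OR NOT s)) XOR (r OR (t XOR NOT q)))
F2 = ((NOT q XOR (q OR q)) XOR NOT s)
Evaluate both on each of 32 rows (bits = p,q,r,s,t):
  row 0 [00000]: F1=0 F2=0 -> 0
  row 1 [00001]: F1=1 F2=0 (differ) -> 1
  row 2 [00010]: F1=1 F2=1 -> 0
  row 3 [00011]: F1=0 F2=1 (differ) -> 1
  row 4 [00100]: F1=0 F2=0 -> 0
  row 5 [00101]: F1=0 F2=0 -> 0
  row 6 [00110]: F1=1 F2=1 -> 0
  row 7 [00111]: F1=1 F2=1 -> 0
  row 8 [01000]: F1=1 F2=0 (differ) -> 1
  row 9 [01001]: F1=0 F2=0 -> 0
  row 10 [01010]: F1=1 F2=1 -> 0
  row 11 [01011]: F1=0 F2=1 (differ) -> 1
  row 12 [01100]: F1=0 F2=0 -> 0
  row 13 [01101]: F1=0 F2=0 -> 0
  row 14 [01110]: F1=0 F2=1 (differ) -> 1
  row 15 [01111]: F1=0 F2=1 (differ) -> 1
  row 16 [10000]: F1=0 F2=0 -> 0
  row 17 [10001]: F1=1 F2=0 (differ) -> 1
  row 18 [10010]: F1=1 F2=1 -> 0
  row 19 [10011]: F1=0 F2=1 (differ) -> 1
  row 20 [10100]: F1=0 F2=0 -> 0
  row 21 [10101]: F1=0 F2=0 -> 0
  row 22 [10110]: F1=1 F2=1 -> 0
  row 23 [10111]: F1=1 F2=1 -> 0
  row 24 [11000]: F1=1 F2=0 (differ) -> 1
  row 25 [11001]: F1=0 F2=0 -> 0
  row 26 [11010]: F1=1 F2=1 -> 0
  row 27 [11011]: F1=0 F2=1 (differ) -> 1
  row 28 [11100]: F1=0 F2=0 -> 0
  row 29 [11101]: F1=0 F2=0 -> 0
  row 30 [11110]: F1=0 F2=1 (differ) -> 1
  row 31 [11111]: F1=0 F2=1 (differ) -> 1
Full result column, 8 rows per line (p,q fixed per line; r,s,t runs 000..111 left to right):
  rows 0-7 [p,q=00]: 01010000  (ones: 2)
  rows 8-15 [p,q=01]: 10010011  (ones: 4)
  rows 16-23 [p,q=10]: 01010000  (ones: 2)
  rows 24-31 [p,q=11]: 10010011  (ones: 4)
Disagreements = 2+4+2+4 = 12

12


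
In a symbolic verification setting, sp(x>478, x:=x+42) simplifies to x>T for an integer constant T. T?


Formula: sp(P, x:=E) = exists old_x. (x = E[old_x/x]) AND P[old_x/x] (old_x is the value of x before the assignment; eliminate old_x by solving x = E[old_x/x] for old_x)
Step 1: Precondition P: x>478, i.e. old_x > 478
Step 2: Assignment gives x = old_x + 42, so old_x = x - 42
Step 3: Substitute into P: x - 42 > 478
Step 4: Simplify: x > 478+42 = 520

520


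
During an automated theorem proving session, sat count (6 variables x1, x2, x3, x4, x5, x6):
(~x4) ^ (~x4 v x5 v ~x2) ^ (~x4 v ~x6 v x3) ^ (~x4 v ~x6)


CNF with 4 clauses over 6 vars (64 assignments).
An assignment satisfies CNF iff every clause has >=1 true literal.
Check each row (bits = x1,x2,x3,x4,x5,x6; clause T/F shown):
  row 0 [000000]: clauses=TTTT -> 1
  row 1 [000001]: clauses=TTTT -> 1
  row 2 [000010]: clauses=TTTT -> 1
  row 3 [000011]: clauses=TTTT -> 1
  row 4 [000100]: clauses=FTTT -> 0
  (every remaining row is evaluated the same way; all 64 results are listed next)
Full result column, 8 rows per line (x1,x2,x3 fixed per line; x4,x5,x6 runs 000..111 left to right):
  rows 0-7 [x1,x2,x3=000]: 11110000  (ones: 4)
  rows 8-15 [x1,x2,x3=001]: 11110000  (ones: 4)
  rows 16-23 [x1,x2,x3=010]: 11110000  (ones: 4)
  rows 24-31 [x1,x2,x3=011]: 11110000  (ones: 4)
  rows 32-39 [x1,x2,x3=100]: 11110000  (ones: 4)
  rows 40-47 [x1,x2,x3=101]: 11110000  (ones: 4)
  rows 48-55 [x1,x2,x3=110]: 11110000  (ones: 4)
  rows 56-63 [x1,x2,x3=111]: 11110000  (ones: 4)
Satisfying assignments = 4+4+4+4+4+4+4+4 = 32

32


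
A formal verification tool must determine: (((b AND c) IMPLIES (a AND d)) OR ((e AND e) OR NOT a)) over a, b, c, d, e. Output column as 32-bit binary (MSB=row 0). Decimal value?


Formula: (((b AND c) IMPLIES (a AND d)) OR ((e AND e) OR NOT a)) over a, b, c, d, e (32 rows)
Evaluate each row (bits = a,b,c,d,e, MSB first):
  row 0 [00000]: (((0 AND 0) IMPLIES (0 AND 0)) OR ((0 AND 0) OR NOT 0)) -> 1
  row 1 [00001]: (((0 AND 0) IMPLIES (0 AND 0)) OR ((1 AND 1) OR NOT 0)) -> 1
  row 2 [00010]: (((0 AND 0) IMPLIES (0 AND 1)) OR ((0 AND 0) OR NOT 0)) -> 1
  row 3 [00011]: (((0 AND 0) IMPLIES (0 AND 1)) OR ((1 AND 1) OR NOT 0)) -> 1
  row 4 [00100]: (((0 AND 1) IMPLIES (0 AND 0)) OR ((0 AND 0) OR NOT 0)) -> 1
  row 5 [00101]: (((0 AND 1) IMPLIES (0 AND 0)) OR ((1 AND 1) OR NOT 0)) -> 1
  row 6 [00110]: (((0 AND 1) IMPLIES (0 AND 1)) OR ((0 AND 0) OR NOT 0)) -> 1
  row 7 [00111]: (((0 AND 1) IMPLIES (0 AND 1)) OR ((1 AND 1) OR NOT 0)) -> 1
  row 8 [01000]: (((1 AND 0) IMPLIES (0 AND 0)) OR ((0 AND 0) OR NOT 0)) -> 1
  row 9 [01001]: (((1 AND 0) IMPLIES (0 AND 0)) OR ((1 AND 1) OR NOT 0)) -> 1
  row 10 [01010]: (((1 AND 0) IMPLIES (0 AND 1)) OR ((0 AND 0) OR NOT 0)) -> 1
  row 11 [01011]: (((1 AND 0) IMPLIES (0 AND 1)) OR ((1 AND 1) OR NOT 0)) -> 1
  row 12 [01100]: (((1 AND 1) IMPLIES (0 AND 0)) OR ((0 AND 0) OR NOT 0)) -> 1
  row 13 [01101]: (((1 AND 1) IMPLIES (0 AND 0)) OR ((1 AND 1) OR NOT 0)) -> 1
  row 14 [01110]: (((1 AND 1) IMPLIES (0 AND 1)) OR ((0 AND 0) OR NOT 0)) -> 1
  row 15 [01111]: (((1 AND 1) IMPLIES (0 AND 1)) OR ((1 AND 1) OR NOT 0)) -> 1
  row 16 [10000]: (((0 AND 0) IMPLIES (1 AND 0)) OR ((0 AND 0) OR NOT 1)) -> 1
  row 17 [10001]: (((0 AND 0) IMPLIES (1 AND 0)) OR ((1 AND 1) OR NOT 1)) -> 1
  row 18 [10010]: (((0 AND 0) IMPLIES (1 AND 1)) OR ((0 AND 0) OR NOT 1)) -> 1
  row 19 [10011]: (((0 AND 0) IMPLIES (1 AND 1)) OR ((1 AND 1) OR NOT 1)) -> 1
  row 20 [10100]: (((0 AND 1) IMPLIES (1 AND 0)) OR ((0 AND 0) OR NOT 1)) -> 1
  row 21 [10101]: (((0 AND 1) IMPLIES (1 AND 0)) OR ((1 AND 1) OR NOT 1)) -> 1
  row 22 [10110]: (((0 AND 1) IMPLIES (1 AND 1)) OR ((0 AND 0) OR NOT 1)) -> 1
  row 23 [10111]: (((0 AND 1) IMPLIES (1 AND 1)) OR ((1 AND 1) OR NOT 1)) -> 1
  row 24 [11000]: (((1 AND 0) IMPLIES (1 AND 0)) OR ((0 AND 0) OR NOT 1)) -> 1
  row 25 [11001]: (((1 AND 0) IMPLIES (1 AND 0)) OR ((1 AND 1) OR NOT 1)) -> 1
  row 26 [11010]: (((1 AND 0) IMPLIES (1 AND 1)) OR ((0 AND 0) OR NOT 1)) -> 1
  row 27 [11011]: (((1 AND 0) IMPLIES (1 AND 1)) OR ((1 AND 1) OR NOT 1)) -> 1
  row 28 [11100]: (((1 AND 1) IMPLIES (1 AND 0)) OR ((0 AND 0) OR NOT 1)) -> 0
  row 29 [11101]: (((1 AND 1) IMPLIES (1 AND 0)) OR ((1 AND 1) OR NOT 1)) -> 1
  row 30 [11110]: (((1 AND 1) IMPLIES (1 AND 1)) OR ((0 AND 0) OR NOT 1)) -> 1
  row 31 [11111]: (((1 AND 1) IMPLIES (1 AND 1)) OR ((1 AND 1) OR NOT 1)) -> 1
Full result column, 4 rows per line (a,b,c fixed per line; d,e runs 00..11 left to right):
  rows 0-3 [a,b,c=000]: 1111  = hex F
  rows 4-7 [a,b,c=001]: 1111  = hex F
  rows 8-11 [a,b,c=010]: 1111  = hex F
  rows 12-15 [a,b,c=011]: 1111  = hex F
  rows 16-19 [a,b,c=100]: 1111  = hex F
  rows 20-23 [a,b,c=101]: 1111  = hex F
  rows 24-27 [a,b,c=110]: 1111  = hex F
  rows 28-31 [a,b,c=111]: 0111  = hex 7
Output column (row 0 .. row 31) = 11111111111111111111111111110111
Output column grouped in 4s = 1111 1111 1111 1111 1111 1111 1111 0111 = 0xFFFFFFF7
Convert to decimal digit by digit (value = value*16 + digit):
  F -> 15
  15*16 + 15 (F) = 255
  255*16 + 15 (F) = 4095
  4095*16 + 15 (F) = 65535
  65535*16 + 15 (F) = 1048575
  1048575*16 + 15 (F) = 16777215
  16777215*16 + 15 (F) = 268435455
  268435455*16 + 7 = 4294967287
Decimal = 4294967287

4294967287


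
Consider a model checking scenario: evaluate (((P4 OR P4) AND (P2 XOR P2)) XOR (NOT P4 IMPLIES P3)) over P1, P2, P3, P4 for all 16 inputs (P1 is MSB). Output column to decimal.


Formula: (((P4 OR P4) AND (P2 XOR P2)) XOR (NOT P4 IMPLIES P3)) over P1, P2, P3, P4 (16 rows)
Evaluate each row (bits = P1,P2,P3,P4, MSB first):
  row 0 [0000]: (((0 OR 0) AND (0 XOR 0)) XOR (NOT 0 IMPLIES 0)) -> 0
  row 1 [0001]: (((1 OR 1) AND (0 XOR 0)) XOR (NOT 1 IMPLIES 0)) -> 1
  row 2 [0010]: (((0 OR 0) AND (0 XOR 0)) XOR (NOT 0 IMPLIES 1)) -> 1
  row 3 [0011]: (((1 OR 1) AND (0 XOR 0)) XOR (NOT 1 IMPLIES 1)) -> 1
  row 4 [0100]: (((0 OR 0) AND (1 XOR 1)) XOR (NOT 0 IMPLIES 0)) -> 0
  row 5 [0101]: (((1 OR 1) AND (1 XOR 1)) XOR (NOT 1 IMPLIES 0)) -> 1
  row 6 [0110]: (((0 OR 0) AND (1 XOR 1)) XOR (NOT 0 IMPLIES 1)) -> 1
  row 7 [0111]: (((1 OR 1) AND (1 XOR 1)) XOR (NOT 1 IMPLIES 1)) -> 1
  row 8 [1000]: (((0 OR 0) AND (0 XOR 0)) XOR (NOT 0 IMPLIES 0)) -> 0
  row 9 [1001]: (((1 OR 1) AND (0 XOR 0)) XOR (NOT 1 IMPLIES 0)) -> 1
  row 10 [1010]: (((0 OR 0) AND (0 XOR 0)) XOR (NOT 0 IMPLIES 1)) -> 1
  row 11 [1011]: (((1 OR 1) AND (0 XOR 0)) XOR (NOT 1 IMPLIES 1)) -> 1
  row 12 [1100]: (((0 OR 0) AND (1 XOR 1)) XOR (NOT 0 IMPLIES 0)) -> 0
  row 13 [1101]: (((1 OR 1) AND (1 XOR 1)) XOR (NOT 1 IMPLIES 0)) -> 1
  row 14 [1110]: (((0 OR 0) AND (1 XOR 1)) XOR (NOT 0 IMPLIES 1)) -> 1
  row 15 [1111]: (((1 OR 1) AND (1 XOR 1)) XOR (NOT 1 IMPLIES 1)) -> 1
Full result column, 4 rows per line (P1,P2 fixed per line; P3,P4 runs 00..11 left to right):
  rows 0-3 [P1,P2=00]: 0111  = hex 7
  rows 4-7 [P1,P2=01]: 0111  = hex 7
  rows 8-11 [P1,P2=10]: 0111  = hex 7
  rows 12-15 [P1,P2=11]: 0111  = hex 7
Output column (row 0 .. row 15) = 0111011101110111
Output column grouped in 4s = 0111 0111 0111 0111 = 0x7777
Convert to decimal digit by digit (value = value*16 + digit):
  7 -> 7
  7*16 + 7 = 119
  119*16 + 7 = 1911
  1911*16 + 7 = 30583
Decimal = 30583

30583


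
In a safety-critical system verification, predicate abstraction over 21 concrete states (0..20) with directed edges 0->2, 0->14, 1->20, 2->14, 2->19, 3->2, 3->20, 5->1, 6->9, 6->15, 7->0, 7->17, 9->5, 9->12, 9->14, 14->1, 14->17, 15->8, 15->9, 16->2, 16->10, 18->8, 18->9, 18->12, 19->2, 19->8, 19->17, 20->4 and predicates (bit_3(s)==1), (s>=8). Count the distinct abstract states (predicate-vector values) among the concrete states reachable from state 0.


BFS from 0:
Concrete reachable: {0, 1, 2, 4, 8, 14, 17, 19, 20}
Abstract via predicates (bit_3(s)==1), (s>=8):
  (0,0) <- {0, 1, 2, 4}
  (0,1) <- {17, 19, 20}
  (1,1) <- {8, 14}
Distinct abstract states = 3

3


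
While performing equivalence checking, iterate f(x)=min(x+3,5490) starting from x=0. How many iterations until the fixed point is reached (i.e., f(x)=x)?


Step 1: x=0, cap=5490, increment=3
Step 2: x grows by 3 each step until capped at 5490; fixed point is x=5490
Step 3: iterations = ceil(5490/3) = 1830

1830


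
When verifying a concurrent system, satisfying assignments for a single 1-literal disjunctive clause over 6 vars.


Step 1: Total=2^6=64
Step 2: Unsat when all 1 false: 2^5=32
Step 3: Sat=64-32=32

32


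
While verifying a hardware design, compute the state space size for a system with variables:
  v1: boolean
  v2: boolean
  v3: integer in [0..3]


State space = product of domain sizes of all variables.
Domain sizes:
  v1 (boolean): 2
  v2 (boolean): 2
  v3 (integer in [0..3]): 4
Product = 2 * 2 * 4 = 16

16


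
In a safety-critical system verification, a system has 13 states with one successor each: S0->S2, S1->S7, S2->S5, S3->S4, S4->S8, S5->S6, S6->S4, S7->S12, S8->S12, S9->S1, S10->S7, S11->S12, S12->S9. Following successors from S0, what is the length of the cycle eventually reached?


Trace from S0 until a state repeats:
  S0 -> S2 -> S5 -> S6 -> S4 -> S8 -> S12 -> S9 -> S1 -> S7 -> S12
S12 first seen at step 6, revisited at step 10.
Cycle length = 10 - 6 = 4

4


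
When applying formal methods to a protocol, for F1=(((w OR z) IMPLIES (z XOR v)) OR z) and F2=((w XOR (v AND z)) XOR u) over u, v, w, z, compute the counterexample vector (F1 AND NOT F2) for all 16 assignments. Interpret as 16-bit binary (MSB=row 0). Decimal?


F1 = (((w OR z) IMPLIES (z XOR v)) OR z)
F2 = ((w XOR (v AND z)) XOR u)
Counterexample to F1=>F2 is where F1=1 and F2=0.
Evaluate each row (bits = u,v,w,z, MSB first):
  row 0 [0000]: F1=1 F2=0 -> F1&~F2 -> 1
  row 1 [0001]: F1=1 F2=0 -> F1&~F2 -> 1
  row 2 [0010]: F1=0 F2=1 -> F1&~F2 -> 0
  row 3 [0011]: F1=1 F2=1 -> F1&~F2 -> 0
  row 4 [0100]: F1=1 F2=0 -> F1&~F2 -> 1
  row 5 [0101]: F1=1 F2=1 -> F1&~F2 -> 0
  row 6 [0110]: F1=1 F2=1 -> F1&~F2 -> 0
  row 7 [0111]: F1=1 F2=0 -> F1&~F2 -> 1
  row 8 [1000]: F1=1 F2=1 -> F1&~F2 -> 0
  row 9 [1001]: F1=1 F2=1 -> F1&~F2 -> 0
  row 10 [1010]: F1=0 F2=0 -> F1&~F2 -> 0
  row 11 [1011]: F1=1 F2=0 -> F1&~F2 -> 1
  row 12 [1100]: F1=1 F2=1 -> F1&~F2 -> 0
  row 13 [1101]: F1=1 F2=0 -> F1&~F2 -> 1
  row 14 [1110]: F1=1 F2=0 -> F1&~F2 -> 1
  row 15 [1111]: F1=1 F2=1 -> F1&~F2 -> 0
Full result column, 4 rows per line (u,v fixed per line; w,z runs 00..11 left to right):
  rows 0-3 [u,v=00]: 1100  = hex C
  rows 4-7 [u,v=01]: 1001  = hex 9
  rows 8-11 [u,v=10]: 0001  = hex 1
  rows 12-15 [u,v=11]: 0110  = hex 6
Counterexample vector (row 0 .. row 15) = 1100100100010110
Output column grouped in 4s = 1100 1001 0001 0110 = 0xC916
Convert to decimal digit by digit (value = value*16 + digit):
  C -> 12
  12*16 + 9 = 201
  201*16 + 1 = 3217
  3217*16 + 6 = 51478
Decimal = 51478

51478


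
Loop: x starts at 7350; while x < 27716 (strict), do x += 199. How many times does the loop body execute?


Step 1: x goes from 7350 toward 27716 by 199; the body runs while x<27716, so iterations = ceil((bound-start)/step)
Step 2: Distance=20366
Step 3: ceil(20366/199)=103

103


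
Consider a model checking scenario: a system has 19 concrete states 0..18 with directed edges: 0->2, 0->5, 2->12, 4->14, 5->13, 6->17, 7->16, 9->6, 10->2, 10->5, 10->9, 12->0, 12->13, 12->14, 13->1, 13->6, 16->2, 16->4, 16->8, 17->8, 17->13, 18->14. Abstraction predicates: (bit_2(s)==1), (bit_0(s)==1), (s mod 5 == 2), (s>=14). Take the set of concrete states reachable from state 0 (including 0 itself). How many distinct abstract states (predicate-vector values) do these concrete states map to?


BFS from 0:
Concrete reachable: {0, 1, 2, 5, 6, 8, 12, 13, 14, 17}
Abstract via predicates (bit_2(s)==1), (bit_0(s)==1), (s mod 5 == 2), (s>=14):
  (0,0,0,0) <- {0, 8}
  (0,0,1,0) <- {2}
  (0,1,0,0) <- {1}
  (0,1,1,1) <- {17}
  (1,0,0,0) <- {6}
  (1,0,0,1) <- {14}
  (1,0,1,0) <- {12}
  (1,1,0,0) <- {5, 13}
Distinct abstract states = 8

8


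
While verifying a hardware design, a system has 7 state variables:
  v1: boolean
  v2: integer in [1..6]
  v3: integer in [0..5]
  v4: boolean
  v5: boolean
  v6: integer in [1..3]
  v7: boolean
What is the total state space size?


State space = product of domain sizes of all variables.
Domain sizes:
  v1 (boolean): 2
  v2 (integer in [1..6]): 6
  v3 (integer in [0..5]): 6
  v4 (boolean): 2
  v5 (boolean): 2
  v6 (integer in [1..3]): 3
  v7 (boolean): 2
Product = 2 * 6 * 6 * 2 * 2 * 3 * 2 = 1728

1728


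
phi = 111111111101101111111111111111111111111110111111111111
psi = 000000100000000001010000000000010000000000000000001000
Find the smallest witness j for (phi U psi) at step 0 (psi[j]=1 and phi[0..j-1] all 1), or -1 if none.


(phi U psi) at 0: need smallest j with psi[j]=1 and phi[i]=1 for all i in [0,j).
Scan from step 0:
  step 0: phi=1, psi=0 -> continue
  step 1: phi=1, psi=0 -> continue
  step 2: phi=1, psi=0 -> continue
  step 3: phi=1, psi=0 -> continue
  step 6: psi=1 and phi held for [0,6) -> witness found
Witness step = 6

6


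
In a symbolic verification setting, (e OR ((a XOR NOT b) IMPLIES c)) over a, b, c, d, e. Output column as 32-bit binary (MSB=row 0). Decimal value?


Formula: (e OR ((a XOR NOT b) IMPLIES c)) over a, b, c, d, e (32 rows)
Evaluate each row (bits = a,b,c,d,e, MSB first):
  row 0 [00000]: (0 OR ((0 XOR NOT 0) IMPLIES 0)) -> 0
  row 1 [00001]: (1 OR ((0 XOR NOT 0) IMPLIES 0)) -> 1
  row 2 [00010]: (0 OR ((0 XOR NOT 0) IMPLIES 0)) -> 0
  row 3 [00011]: (1 OR ((0 XOR NOT 0) IMPLIES 0)) -> 1
  row 4 [00100]: (0 OR ((0 XOR NOT 0) IMPLIES 1)) -> 1
  row 5 [00101]: (1 OR ((0 XOR NOT 0) IMPLIES 1)) -> 1
  row 6 [00110]: (0 OR ((0 XOR NOT 0) IMPLIES 1)) -> 1
  row 7 [00111]: (1 OR ((0 XOR NOT 0) IMPLIES 1)) -> 1
  row 8 [01000]: (0 OR ((0 XOR NOT 1) IMPLIES 0)) -> 1
  row 9 [01001]: (1 OR ((0 XOR NOT 1) IMPLIES 0)) -> 1
  row 10 [01010]: (0 OR ((0 XOR NOT 1) IMPLIES 0)) -> 1
  row 11 [01011]: (1 OR ((0 XOR NOT 1) IMPLIES 0)) -> 1
  row 12 [01100]: (0 OR ((0 XOR NOT 1) IMPLIES 1)) -> 1
  row 13 [01101]: (1 OR ((0 XOR NOT 1) IMPLIES 1)) -> 1
  row 14 [01110]: (0 OR ((0 XOR NOT 1) IMPLIES 1)) -> 1
  row 15 [01111]: (1 OR ((0 XOR NOT 1) IMPLIES 1)) -> 1
  row 16 [10000]: (0 OR ((1 XOR NOT 0) IMPLIES 0)) -> 1
  row 17 [10001]: (1 OR ((1 XOR NOT 0) IMPLIES 0)) -> 1
  row 18 [10010]: (0 OR ((1 XOR NOT 0) IMPLIES 0)) -> 1
  row 19 [10011]: (1 OR ((1 XOR NOT 0) IMPLIES 0)) -> 1
  row 20 [10100]: (0 OR ((1 XOR NOT 0) IMPLIES 1)) -> 1
  row 21 [10101]: (1 OR ((1 XOR NOT 0) IMPLIES 1)) -> 1
  row 22 [10110]: (0 OR ((1 XOR NOT 0) IMPLIES 1)) -> 1
  row 23 [10111]: (1 OR ((1 XOR NOT 0) IMPLIES 1)) -> 1
  row 24 [11000]: (0 OR ((1 XOR NOT 1) IMPLIES 0)) -> 0
  row 25 [11001]: (1 OR ((1 XOR NOT 1) IMPLIES 0)) -> 1
  row 26 [11010]: (0 OR ((1 XOR NOT 1) IMPLIES 0)) -> 0
  row 27 [11011]: (1 OR ((1 XOR NOT 1) IMPLIES 0)) -> 1
  row 28 [11100]: (0 OR ((1 XOR NOT 1) IMPLIES 1)) -> 1
  row 29 [11101]: (1 OR ((1 XOR NOT 1) IMPLIES 1)) -> 1
  row 30 [11110]: (0 OR ((1 XOR NOT 1) IMPLIES 1)) -> 1
  row 31 [11111]: (1 OR ((1 XOR NOT 1) IMPLIES 1)) -> 1
Full result column, 4 rows per line (a,b,c fixed per line; d,e runs 00..11 left to right):
  rows 0-3 [a,b,c=000]: 0101  = hex 5
  rows 4-7 [a,b,c=001]: 1111  = hex F
  rows 8-11 [a,b,c=010]: 1111  = hex F
  rows 12-15 [a,b,c=011]: 1111  = hex F
  rows 16-19 [a,b,c=100]: 1111  = hex F
  rows 20-23 [a,b,c=101]: 1111  = hex F
  rows 24-27 [a,b,c=110]: 0101  = hex 5
  rows 28-31 [a,b,c=111]: 1111  = hex F
Output column (row 0 .. row 31) = 01011111111111111111111101011111
Output column grouped in 4s = 0101 1111 1111 1111 1111 1111 0101 1111 = 0x5FFFFF5F
Convert to decimal digit by digit (value = value*16 + digit):
  5 -> 5
  5*16 + 15 (F) = 95
  95*16 + 15 (F) = 1535
  1535*16 + 15 (F) = 24575
  24575*16 + 15 (F) = 393215
  393215*16 + 15 (F) = 6291455
  6291455*16 + 5 = 100663285
  100663285*16 + 15 (F) = 1610612575
Decimal = 1610612575

1610612575


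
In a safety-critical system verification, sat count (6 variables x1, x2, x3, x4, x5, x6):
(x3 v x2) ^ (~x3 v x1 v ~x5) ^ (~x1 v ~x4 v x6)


CNF with 3 clauses over 6 vars (64 assignments).
An assignment satisfies CNF iff every clause has >=1 true literal.
Check each row (bits = x1,x2,x3,x4,x5,x6; clause T/F shown):
  row 0 [000000]: clauses=FTT -> 0
  row 1 [000001]: clauses=FTT -> 0
  row 2 [000010]: clauses=FTT -> 0
  row 3 [000011]: clauses=FTT -> 0
  row 4 [000100]: clauses=FTT -> 0
  (every remaining row is evaluated the same way; all 64 results are listed next)
Full result column, 8 rows per line (x1,x2,x3 fixed per line; x4,x5,x6 runs 000..111 left to right):
  rows 0-7 [x1,x2,x3=000]: 00000000  (ones: 0)
  rows 8-15 [x1,x2,x3=001]: 11001100  (ones: 4)
  rows 16-23 [x1,x2,x3=010]: 11111111  (ones: 8)
  rows 24-31 [x1,x2,x3=011]: 11001100  (ones: 4)
  rows 32-39 [x1,x2,x3=100]: 00000000  (ones: 0)
  rows 40-47 [x1,x2,x3=101]: 11110101  (ones: 6)
  rows 48-55 [x1,x2,x3=110]: 11110101  (ones: 6)
  rows 56-63 [x1,x2,x3=111]: 11110101  (ones: 6)
Satisfying assignments = 0+4+8+4+0+6+6+6 = 34

34


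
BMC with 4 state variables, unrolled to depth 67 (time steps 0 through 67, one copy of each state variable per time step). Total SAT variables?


BMC unrolls to depth k, creating one copy of each state var for steps 0..k.
Step count = 67 + 1 = 68 (steps 0 through 67)
Vars per step = 4
Total = 4 * 68 = 272

272


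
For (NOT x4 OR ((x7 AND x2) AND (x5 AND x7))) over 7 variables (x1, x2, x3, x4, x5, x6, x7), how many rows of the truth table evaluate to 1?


Formula: (NOT x4 OR ((x7 AND x2) AND (x5 AND x7))) over 7 vars (128 rows)
Evaluate each row (x1, x2, x3, x4, x5, x6, x7 as bits, MSB first):
  row 0 [0000000]: (NOT 0 OR ((0 AND 0) AND (0 AND 0))) -> 1
  row 1 [0000001]: (NOT 0 OR ((1 AND 0) AND (0 AND 1))) -> 1
  row 2 [0000010]: (NOT 0 OR ((0 AND 0) AND (0 AND 0))) -> 1
  row 3 [0000011]: (NOT 0 OR ((1 AND 0) AND (0 AND 1))) -> 1
  row 4 [0000100]: (NOT 0 OR ((0 AND 0) AND (1 AND 0))) -> 1
  (every remaining row is evaluated the same way; all 128 results are listed next)
Full result column, 8 rows per line (x1,x2,x3,x4 fixed per line; x5,x6,x7 runs 000..111 left to right):
  rows 0-7 [x1,x2,x3,x4=0000]: 11111111  (ones: 8)
  rows 8-15 [x1,x2,x3,x4=0001]: 00000000  (ones: 0)
  rows 16-23 [x1,x2,x3,x4=0010]: 11111111  (ones: 8)
  rows 24-31 [x1,x2,x3,x4=0011]: 00000000  (ones: 0)
  rows 32-39 [x1,x2,x3,x4=0100]: 11111111  (ones: 8)
  rows 40-47 [x1,x2,x3,x4=0101]: 00000101  (ones: 2)
  rows 48-55 [x1,x2,x3,x4=0110]: 11111111  (ones: 8)
  rows 56-63 [x1,x2,x3,x4=0111]: 00000101  (ones: 2)
  rows 64-71 [x1,x2,x3,x4=1000]: 11111111  (ones: 8)
  rows 72-79 [x1,x2,x3,x4=1001]: 00000000  (ones: 0)
  rows 80-87 [x1,x2,x3,x4=1010]: 11111111  (ones: 8)
  rows 88-95 [x1,x2,x3,x4=1011]: 00000000  (ones: 0)
  rows 96-103 [x1,x2,x3,x4=1100]: 11111111  (ones: 8)
  rows 104-111 [x1,x2,x3,x4=1101]: 00000101  (ones: 2)
  rows 112-119 [x1,x2,x3,x4=1110]: 11111111  (ones: 8)
  rows 120-127 [x1,x2,x3,x4=1111]: 00000101  (ones: 2)
Count of 1-rows = 8+0+8+0+8+2+8+2+8+0+8+0+8+2+8+2 = 72

72


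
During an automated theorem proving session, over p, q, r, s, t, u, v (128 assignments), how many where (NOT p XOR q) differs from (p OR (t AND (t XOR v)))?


F1 = (NOT p XOR q)
F2 = (p OR (t AND (t XOR v)))
Evaluate both on each of 128 rows (bits = p,q,r,s,t,u,v):
  row 0 [0000000]: F1=1 F2=0 (differ) -> 1
  row 1 [0000001]: F1=1 F2=0 (differ) -> 1
  row 2 [0000010]: F1=1 F2=0 (differ) -> 1
  row 3 [0000011]: F1=1 F2=0 (differ) -> 1
  row 4 [0000100]: F1=1 F2=1 -> 0
  (every remaining row is evaluated the same way; all 128 results are listed next)
Full result column, 8 rows per line (p,q,r,s fixed per line; t,u,v runs 000..111 left to right):
  rows 0-7 [p,q,r,s=0000]: 11110101  (ones: 6)
  rows 8-15 [p,q,r,s=0001]: 11110101  (ones: 6)
  rows 16-23 [p,q,r,s=0010]: 11110101  (ones: 6)
  rows 24-31 [p,q,r,s=0011]: 11110101  (ones: 6)
  rows 32-39 [p,q,r,s=0100]: 00001010  (ones: 2)
  rows 40-47 [p,q,r,s=0101]: 00001010  (ones: 2)
  rows 48-55 [p,q,r,s=0110]: 00001010  (ones: 2)
  rows 56-63 [p,q,r,s=0111]: 00001010  (ones: 2)
  rows 64-71 [p,q,r,s=1000]: 11111111  (ones: 8)
  rows 72-79 [p,q,r,s=1001]: 11111111  (ones: 8)
  rows 80-87 [p,q,r,s=1010]: 11111111  (ones: 8)
  rows 88-95 [p,q,r,s=1011]: 11111111  (ones: 8)
  rows 96-103 [p,q,r,s=1100]: 00000000  (ones: 0)
  rows 104-111 [p,q,r,s=1101]: 00000000  (ones: 0)
  rows 112-119 [p,q,r,s=1110]: 00000000  (ones: 0)
  rows 120-127 [p,q,r,s=1111]: 00000000  (ones: 0)
Disagreements = 6+6+6+6+2+2+2+2+8+8+8+8+0+0+0+0 = 64

64


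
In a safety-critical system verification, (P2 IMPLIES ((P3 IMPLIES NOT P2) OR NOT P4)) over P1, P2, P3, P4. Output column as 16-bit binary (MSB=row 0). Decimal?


Formula: (P2 IMPLIES ((P3 IMPLIES NOT P2) OR NOT P4)) over P1, P2, P3, P4 (16 rows)
Evaluate each row (bits = P1,P2,P3,P4, MSB first):
  row 0 [0000]: (0 IMPLIES ((0 IMPLIES NOT 0) OR NOT 0)) -> 1
  row 1 [0001]: (0 IMPLIES ((0 IMPLIES NOT 0) OR NOT 1)) -> 1
  row 2 [0010]: (0 IMPLIES ((1 IMPLIES NOT 0) OR NOT 0)) -> 1
  row 3 [0011]: (0 IMPLIES ((1 IMPLIES NOT 0) OR NOT 1)) -> 1
  row 4 [0100]: (1 IMPLIES ((0 IMPLIES NOT 1) OR NOT 0)) -> 1
  row 5 [0101]: (1 IMPLIES ((0 IMPLIES NOT 1) OR NOT 1)) -> 1
  row 6 [0110]: (1 IMPLIES ((1 IMPLIES NOT 1) OR NOT 0)) -> 1
  row 7 [0111]: (1 IMPLIES ((1 IMPLIES NOT 1) OR NOT 1)) -> 0
  row 8 [1000]: (0 IMPLIES ((0 IMPLIES NOT 0) OR NOT 0)) -> 1
  row 9 [1001]: (0 IMPLIES ((0 IMPLIES NOT 0) OR NOT 1)) -> 1
  row 10 [1010]: (0 IMPLIES ((1 IMPLIES NOT 0) OR NOT 0)) -> 1
  row 11 [1011]: (0 IMPLIES ((1 IMPLIES NOT 0) OR NOT 1)) -> 1
  row 12 [1100]: (1 IMPLIES ((0 IMPLIES NOT 1) OR NOT 0)) -> 1
  row 13 [1101]: (1 IMPLIES ((0 IMPLIES NOT 1) OR NOT 1)) -> 1
  row 14 [1110]: (1 IMPLIES ((1 IMPLIES NOT 1) OR NOT 0)) -> 1
  row 15 [1111]: (1 IMPLIES ((1 IMPLIES NOT 1) OR NOT 1)) -> 0
Full result column, 4 rows per line (P1,P2 fixed per line; P3,P4 runs 00..11 left to right):
  rows 0-3 [P1,P2=00]: 1111  = hex F
  rows 4-7 [P1,P2=01]: 1110  = hex E
  rows 8-11 [P1,P2=10]: 1111  = hex F
  rows 12-15 [P1,P2=11]: 1110  = hex E
Output column (row 0 .. row 15) = 1111111011111110
Output column grouped in 4s = 1111 1110 1111 1110 = 0xFEFE
Convert to decimal digit by digit (value = value*16 + digit):
  F -> 15
  15*16 + 14 (E) = 254
  254*16 + 15 (F) = 4079
  4079*16 + 14 (E) = 65278
Decimal = 65278

65278


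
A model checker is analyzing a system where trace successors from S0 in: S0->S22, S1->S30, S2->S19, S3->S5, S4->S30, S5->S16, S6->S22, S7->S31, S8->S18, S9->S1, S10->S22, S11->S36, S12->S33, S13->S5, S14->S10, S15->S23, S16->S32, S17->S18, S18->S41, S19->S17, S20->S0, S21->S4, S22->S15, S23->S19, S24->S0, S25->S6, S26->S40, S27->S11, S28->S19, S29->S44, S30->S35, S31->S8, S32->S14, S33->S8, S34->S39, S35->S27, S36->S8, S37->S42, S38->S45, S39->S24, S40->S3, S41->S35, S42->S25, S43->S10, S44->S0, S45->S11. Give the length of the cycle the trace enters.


Trace from S0 until a state repeats:
  S0 -> S22 -> S15 -> S23 -> S19 -> S17 -> S18 -> S41 -> S35 -> S27 -> S11 -> S36 -> S8 -> S18
S18 first seen at step 6, revisited at step 13.
Cycle length = 13 - 6 = 7

7


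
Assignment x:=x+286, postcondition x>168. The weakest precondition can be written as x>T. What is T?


Formula: wp(x:=E, P) = P[E/x] (substitute E for x in postcondition)
Step 1: Postcondition: x>168
Step 2: Substitute x+286 for x: x+286>168
Step 3: Solve for x: x > 168-286 = -118

-118


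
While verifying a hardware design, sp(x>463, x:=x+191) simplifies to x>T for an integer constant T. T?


Formula: sp(P, x:=E) = exists old_x. (x = E[old_x/x]) AND P[old_x/x] (old_x is the value of x before the assignment; eliminate old_x by solving x = E[old_x/x] for old_x)
Step 1: Precondition P: x>463, i.e. old_x > 463
Step 2: Assignment gives x = old_x + 191, so old_x = x - 191
Step 3: Substitute into P: x - 191 > 463
Step 4: Simplify: x > 463+191 = 654

654


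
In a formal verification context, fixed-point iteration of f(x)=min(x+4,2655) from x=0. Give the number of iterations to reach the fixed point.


Step 1: x=0, cap=2655, increment=4
Step 2: x grows by 4 each step until capped at 2655; fixed point is x=2655
Step 3: iterations = ceil(2655/4) = 664

664


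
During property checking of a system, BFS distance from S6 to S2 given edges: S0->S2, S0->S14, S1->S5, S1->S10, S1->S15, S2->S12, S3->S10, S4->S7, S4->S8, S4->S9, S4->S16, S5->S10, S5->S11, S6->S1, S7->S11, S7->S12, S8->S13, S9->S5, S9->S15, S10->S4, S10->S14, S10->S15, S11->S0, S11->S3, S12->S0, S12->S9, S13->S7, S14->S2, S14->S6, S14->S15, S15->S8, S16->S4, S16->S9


BFS layer-by-layer from S6:
  dist 0: {S6}
  dist 1: {S1}
  dist 2: {S5, S10, S15}
  dist 3: {S4, S8, S11, S14}
  dist 4: {S0, S2, S3, S7, S9, S13, S16}
  -> S2 reached at distance 4
Shortest path length = 4

4


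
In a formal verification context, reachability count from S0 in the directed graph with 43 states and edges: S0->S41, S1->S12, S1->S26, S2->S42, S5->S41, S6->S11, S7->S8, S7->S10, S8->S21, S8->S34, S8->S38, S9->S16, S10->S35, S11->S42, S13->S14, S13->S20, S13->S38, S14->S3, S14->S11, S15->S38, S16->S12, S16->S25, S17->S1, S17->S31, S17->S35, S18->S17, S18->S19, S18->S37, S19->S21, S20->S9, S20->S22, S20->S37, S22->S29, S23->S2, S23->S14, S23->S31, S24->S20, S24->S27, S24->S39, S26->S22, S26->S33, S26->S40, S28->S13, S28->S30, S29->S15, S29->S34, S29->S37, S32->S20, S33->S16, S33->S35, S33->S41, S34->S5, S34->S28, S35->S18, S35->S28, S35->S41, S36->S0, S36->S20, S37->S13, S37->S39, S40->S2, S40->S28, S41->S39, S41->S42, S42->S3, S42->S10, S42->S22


BFS from S0:
  layer 0: {S0}
  layer 1: {S41}
  layer 2: {S39, S42}
  layer 3: {S3, S10, S22}
  layer 4: {S29, S35}
  layer 5: {S15, S18, S28, S34, S37}
  layer 6: {S5, S13, S17, S19, S30, S38}
  layer 7: {S1, S14, S20, S21, S31}
  layer 8: {S9, S11, S12, S26}
  layer 9: {S16, S33, S40}
  layer 10: {S2, S25}
Reachable set: {S0, S1, S2, S3, S5, S9, S10, S11, S12, S13, S14, S15, S16, S17, S18, S19, S20, S21, S22, S25, S26, S28, S29, S30, S31, S33, S34, S35, S37, S38, S39, S40, S41, S42}
Count = 34

34


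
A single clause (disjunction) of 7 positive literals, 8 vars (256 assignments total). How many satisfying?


Step 1: Total=2^8=256
Step 2: Unsat when all 7 false: 2^1=2
Step 3: Sat=256-2=254

254


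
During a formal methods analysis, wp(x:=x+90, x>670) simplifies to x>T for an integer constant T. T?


Formula: wp(x:=E, P) = P[E/x] (substitute E for x in postcondition)
Step 1: Postcondition: x>670
Step 2: Substitute x+90 for x: x+90>670
Step 3: Solve for x: x > 670-90 = 580

580


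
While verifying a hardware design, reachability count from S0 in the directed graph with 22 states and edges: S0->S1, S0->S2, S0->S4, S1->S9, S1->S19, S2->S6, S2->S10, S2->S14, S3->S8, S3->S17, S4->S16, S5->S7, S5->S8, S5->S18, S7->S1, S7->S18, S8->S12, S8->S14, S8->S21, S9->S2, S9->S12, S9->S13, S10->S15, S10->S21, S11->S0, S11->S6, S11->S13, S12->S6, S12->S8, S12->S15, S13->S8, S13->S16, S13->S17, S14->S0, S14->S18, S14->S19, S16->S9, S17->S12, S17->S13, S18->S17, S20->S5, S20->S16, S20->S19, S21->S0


BFS from S0:
  layer 0: {S0}
  layer 1: {S1, S2, S4}
  layer 2: {S6, S9, S10, S14, S16, S19}
  layer 3: {S12, S13, S15, S18, S21}
  layer 4: {S8, S17}
Reachable set: {S0, S1, S2, S4, S6, S8, S9, S10, S12, S13, S14, S15, S16, S17, S18, S19, S21}
Count = 17

17


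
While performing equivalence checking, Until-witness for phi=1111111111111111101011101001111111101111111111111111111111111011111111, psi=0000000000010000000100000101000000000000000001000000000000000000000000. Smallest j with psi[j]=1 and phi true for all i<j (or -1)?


(phi U psi) at 0: need smallest j with psi[j]=1 and phi[i]=1 for all i in [0,j).
Scan from step 0:
  step 0: phi=1, psi=0 -> continue
  step 1: phi=1, psi=0 -> continue
  step 2: phi=1, psi=0 -> continue
  step 3: phi=1, psi=0 -> continue
  step 11: psi=1 and phi held for [0,11) -> witness found
Witness step = 11

11


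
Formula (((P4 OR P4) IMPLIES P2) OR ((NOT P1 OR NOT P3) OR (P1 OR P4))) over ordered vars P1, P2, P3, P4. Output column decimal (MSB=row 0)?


Formula: (((P4 OR P4) IMPLIES P2) OR ((NOT P1 OR NOT P3) OR (P1 OR P4))) over P1, P2, P3, P4 (16 rows)
Evaluate each row (bits = P1,P2,P3,P4, MSB first):
  row 0 [0000]: (((0 OR 0) IMPLIES 0) OR ((NOT 0 OR NOT 0) OR (0 OR 0))) -> 1
  row 1 [0001]: (((1 OR 1) IMPLIES 0) OR ((NOT 0 OR NOT 0) OR (0 OR 1))) -> 1
  row 2 [0010]: (((0 OR 0) IMPLIES 0) OR ((NOT 0 OR NOT 1) OR (0 OR 0))) -> 1
  row 3 [0011]: (((1 OR 1) IMPLIES 0) OR ((NOT 0 OR NOT 1) OR (0 OR 1))) -> 1
  row 4 [0100]: (((0 OR 0) IMPLIES 1) OR ((NOT 0 OR NOT 0) OR (0 OR 0))) -> 1
  row 5 [0101]: (((1 OR 1) IMPLIES 1) OR ((NOT 0 OR NOT 0) OR (0 OR 1))) -> 1
  row 6 [0110]: (((0 OR 0) IMPLIES 1) OR ((NOT 0 OR NOT 1) OR (0 OR 0))) -> 1
  row 7 [0111]: (((1 OR 1) IMPLIES 1) OR ((NOT 0 OR NOT 1) OR (0 OR 1))) -> 1
  row 8 [1000]: (((0 OR 0) IMPLIES 0) OR ((NOT 1 OR NOT 0) OR (1 OR 0))) -> 1
  row 9 [1001]: (((1 OR 1) IMPLIES 0) OR ((NOT 1 OR NOT 0) OR (1 OR 1))) -> 1
  row 10 [1010]: (((0 OR 0) IMPLIES 0) OR ((NOT 1 OR NOT 1) OR (1 OR 0))) -> 1
  row 11 [1011]: (((1 OR 1) IMPLIES 0) OR ((NOT 1 OR NOT 1) OR (1 OR 1))) -> 1
  row 12 [1100]: (((0 OR 0) IMPLIES 1) OR ((NOT 1 OR NOT 0) OR (1 OR 0))) -> 1
  row 13 [1101]: (((1 OR 1) IMPLIES 1) OR ((NOT 1 OR NOT 0) OR (1 OR 1))) -> 1
  row 14 [1110]: (((0 OR 0) IMPLIES 1) OR ((NOT 1 OR NOT 1) OR (1 OR 0))) -> 1
  row 15 [1111]: (((1 OR 1) IMPLIES 1) OR ((NOT 1 OR NOT 1) OR (1 OR 1))) -> 1
Full result column, 4 rows per line (P1,P2 fixed per line; P3,P4 runs 00..11 left to right):
  rows 0-3 [P1,P2=00]: 1111  = hex F
  rows 4-7 [P1,P2=01]: 1111  = hex F
  rows 8-11 [P1,P2=10]: 1111  = hex F
  rows 12-15 [P1,P2=11]: 1111  = hex F
Output column (row 0 .. row 15) = 1111111111111111
Output column grouped in 4s = 1111 1111 1111 1111 = 0xFFFF
Convert to decimal digit by digit (value = value*16 + digit):
  F -> 15
  15*16 + 15 (F) = 255
  255*16 + 15 (F) = 4095
  4095*16 + 15 (F) = 65535
Decimal = 65535

65535


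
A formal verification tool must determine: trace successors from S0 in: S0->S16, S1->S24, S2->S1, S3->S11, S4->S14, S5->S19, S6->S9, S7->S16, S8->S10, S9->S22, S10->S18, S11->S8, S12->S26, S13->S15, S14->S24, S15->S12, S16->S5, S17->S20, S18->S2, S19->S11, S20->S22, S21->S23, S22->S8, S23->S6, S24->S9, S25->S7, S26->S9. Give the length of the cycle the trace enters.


Trace from S0 until a state repeats:
  S0 -> S16 -> S5 -> S19 -> S11 -> S8 -> S10 -> S18 -> S2 -> S1 -> S24 -> S9 -> S22 -> S8
S8 first seen at step 5, revisited at step 13.
Cycle length = 13 - 5 = 8

8
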